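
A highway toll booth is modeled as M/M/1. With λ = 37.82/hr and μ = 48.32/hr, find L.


ρ = λ/μ = 37.82/48.32 = 0.7827
L = ρ/(1−ρ) = 0.7827/(1 − 0.7827) = 0.7827/0.2173 = 3.6019

Final: 3.6019


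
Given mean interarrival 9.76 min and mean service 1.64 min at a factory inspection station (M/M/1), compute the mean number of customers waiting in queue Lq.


λ = 60/9.76 = 6.1475 /hr
μ = 60/1.64 = 36.5854 /hr
ρ = λ/μ = 6.1475/36.5854 = 0.1680
Lq = ρ²/(1−ρ) = 0.02824/0.8320 = 0.03394

Final: 0.03394


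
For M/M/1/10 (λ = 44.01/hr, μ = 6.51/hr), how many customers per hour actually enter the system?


ρ = 6.7604; P_K = (1−ρ)ρ^10/(1−ρ^11) = 0.852079
λ_eff = λ(1 − P_K) = 44.01·(1 − 0.852079) = 44.01·0.147921 = 6.5100 /hr

Final: 6.5100 /hr


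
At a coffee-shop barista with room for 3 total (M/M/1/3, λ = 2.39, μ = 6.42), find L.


ρ = 2.39/6.42 = 0.3723
L = ρ[1 − (K+1)ρ^K + Kρ^(K+1)] / [(1−ρ)(1−ρ^(K+1))]
Numerator: 0.3723·(1 − 4·0.051593 + 3·0.019207) = 0.316898
Denominator: (0.6277)·(0.980793) = 0.615669
L = 0.316898/0.615669 = 0.5147

Final: 0.5147


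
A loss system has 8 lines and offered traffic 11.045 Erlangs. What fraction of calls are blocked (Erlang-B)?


B(c,a) = (a^c/c!) / Σ_{k=0}^{c} a^k/k!
a^8/8! = 5492.944844
Σ terms (k=0..8): 1.00000 + 11.04500 + 60.99601 + 224.56699 + 620.08559 + 1369.76907 + 2521.51656 + 3978.59292 + 5492.94484 = 14280.516978
B = 5492.944844/14280.516978 = 0.384646

Final: 0.384646


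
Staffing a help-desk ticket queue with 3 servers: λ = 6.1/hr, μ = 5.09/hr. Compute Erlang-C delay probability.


a = λ/μ = 1.1984; ρ = a/3 = 0.3995
P₀ = 0.294617 (from M/M/c formula)
C(c,a) = [a^c/(c!(1−ρ))]·P₀ = [1.72122/(6·0.6005)]·0.294617
= 0.47770·0.294617 = 0.140738

Final: 0.140738


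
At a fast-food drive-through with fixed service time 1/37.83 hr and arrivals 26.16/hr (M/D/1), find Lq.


ρ = 26.16/37.83 = 0.6915
M/D/1: Lq = ρ²/(2(1−ρ)) = 0.4782/(2·0.3085) = 0.77507

Final: 0.77507


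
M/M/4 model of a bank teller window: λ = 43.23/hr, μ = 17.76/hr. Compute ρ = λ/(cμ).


ρ = λ/(cμ) = 43.23/(4·17.76) = 43.23/71.04 = 0.6085

Final: 0.6085


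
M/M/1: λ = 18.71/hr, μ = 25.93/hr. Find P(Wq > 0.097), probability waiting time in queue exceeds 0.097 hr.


ρ = 18.71/25.93 = 0.7216
P(Wq > t) = ρ·e^{−(μ−λ)t} = 0.7216·e^{−0.7003}
= 0.7216·0.496416 = 0.358193

Final: 0.358193


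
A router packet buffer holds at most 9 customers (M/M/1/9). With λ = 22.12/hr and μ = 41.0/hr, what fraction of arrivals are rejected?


ρ = λ/μ = 22.12/41.0 = 0.5395
P_K = (1−ρ)ρ^K/(1−ρ^(K+1)) = (0.4605·0.003873)/(1 − 0.002089)
= 0.001783/0.997911 = 0.001787

Final: 0.001787


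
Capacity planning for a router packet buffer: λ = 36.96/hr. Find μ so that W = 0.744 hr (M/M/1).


W = 1/(μ−λ) ⇒ μ − λ = 1/W = 1/0.744 = 1.3441
μ = λ + 1/W = 36.96 + 1.3441 = 38.3041 per hr

Final: 38.3041 /hr


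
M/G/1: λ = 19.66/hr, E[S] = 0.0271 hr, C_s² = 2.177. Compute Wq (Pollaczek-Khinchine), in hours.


ρ = λ·E[S] = 19.66·0.0271 = 0.5328
E[S²] = E[S]²(1+C_s²) = 0.0271²·(1+2.177) = 0.002333
Wq = λ·E[S²]/(2(1−ρ)) = 19.66·0.002333/(2·0.4672) = 0.04909 hr

Final: 0.04909 hr


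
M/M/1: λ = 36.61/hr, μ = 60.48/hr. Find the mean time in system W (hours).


W = 1/(μ−λ) = 1/(60.48 − 36.61) = 1/23.87 = 0.04189 hr

Final: 0.04189 hr


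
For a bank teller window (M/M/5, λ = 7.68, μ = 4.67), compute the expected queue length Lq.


a = λ/μ = 1.6445; ρ = a/5 = 0.3289
P₀ = 0.192596
Lq = P₀·a^c·ρ / (c!·(1−ρ)²) = 0.192596·12.02878·0.3289/(120·0.45036)
= 0.01410

Final: 0.01410


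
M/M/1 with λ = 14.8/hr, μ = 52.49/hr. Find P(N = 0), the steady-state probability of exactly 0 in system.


ρ = 14.8/52.49 = 0.2820
P_n = (1−ρ)·ρ^n = (1 − 0.2820)·0.2820^0 = 0.7180·1.000000 = 0.718042

Final: 0.718042


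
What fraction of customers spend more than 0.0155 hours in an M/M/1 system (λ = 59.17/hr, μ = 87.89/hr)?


W ~ Exponential(μ−λ) for M/M/1.
μ − λ = 87.89 − 59.17 = 28.7200
P(W > t) = e^{−(μ−λ)t} = e^{−0.4452} = 0.640722

Final: 0.640722


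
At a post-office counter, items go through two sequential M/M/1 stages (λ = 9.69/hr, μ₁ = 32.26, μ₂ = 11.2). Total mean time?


Each node sees arrival rate λ = 9.69/hr (tandem ⇒ throughput preserved).
W₁ = 1/(μ₁−λ) = 1/(32.26−9.69) = 0.04431 hr
W₂ = 1/(μ₂−λ) = 1/(11.2−9.69) = 0.66225 hr
W_total = W₁ + W₂ = 0.04431 + 0.66225 = 0.70656 hr

Final: 0.70656 hr


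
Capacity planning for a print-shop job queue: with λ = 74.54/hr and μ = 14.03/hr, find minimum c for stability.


Stability requires cμ > λ ⇔ c > λ/μ.
λ/μ = 74.54/14.03 = 5.3129
Minimum integer c = ⌊5.3129⌋ + 1 = 6
Check: 6·14.03 = 84.18 > 74.54, while 5·14.03 = 70.15 ≤ 74.54

Final: 6 servers


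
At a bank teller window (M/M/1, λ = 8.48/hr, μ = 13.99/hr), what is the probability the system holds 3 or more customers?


ρ = 8.48/13.99 = 0.6061
P(N ≥ n) = ρ^n = 0.6061^3 = 0.222707

Final: 0.222707


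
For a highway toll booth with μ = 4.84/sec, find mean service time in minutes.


Mean service time = 1/μ = 1/4.84 second = 0.20661 second
In minutes: 0.20661 × 0.0166667 = 0.003444 min

Final: 0.003444 min


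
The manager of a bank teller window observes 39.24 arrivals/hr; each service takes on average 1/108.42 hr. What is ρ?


ρ = λ/μ = 39.24/108.42 = 0.3619

Final: 0.3619


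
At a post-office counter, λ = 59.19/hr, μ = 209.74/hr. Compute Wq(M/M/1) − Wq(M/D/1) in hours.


ρ = 59.19/209.74 = 0.2822
Wq(M/M/1) = ρ/(μ−λ) = 0.2822/150.55 = 0.001875 hr
Wq(M/D/1) = ρ/(2(μ−λ)) = 0.0009373 hr
Savings = 0.001875 − 0.0009373 = 0.0009373 hr

Final: 0.0009373 hr


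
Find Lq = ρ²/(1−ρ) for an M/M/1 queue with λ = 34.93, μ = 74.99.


ρ = 34.93/74.99 = 0.4658
Lq = ρ²/(1−ρ) = 0.2170/0.5342 = 0.4061

Final: 0.4061


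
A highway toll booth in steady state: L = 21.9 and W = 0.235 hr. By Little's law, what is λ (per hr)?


λ = L/W = 21.9/0.235 = 93.1915 /hr

Final: 93.1915 /hr


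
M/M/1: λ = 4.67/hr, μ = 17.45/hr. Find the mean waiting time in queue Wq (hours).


ρ = 4.67/17.45 = 0.2676
Wq = ρ/(μ−λ) = 0.2676/(17.45 − 4.67) = 0.2676/12.78 = 0.02094 hr

Final: 0.02094 hr


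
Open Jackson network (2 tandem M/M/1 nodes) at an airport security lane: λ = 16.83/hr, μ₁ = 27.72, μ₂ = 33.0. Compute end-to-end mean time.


Each node sees arrival rate λ = 16.83/hr (tandem ⇒ throughput preserved).
W₁ = 1/(μ₁−λ) = 1/(27.72−16.83) = 0.09183 hr
W₂ = 1/(μ₂−λ) = 1/(33.0−16.83) = 0.06184 hr
W_total = W₁ + W₂ = 0.09183 + 0.06184 = 0.15367 hr

Final: 0.15367 hr


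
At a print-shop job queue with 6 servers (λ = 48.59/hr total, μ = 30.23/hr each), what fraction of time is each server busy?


ρ = λ/(cμ) = 48.59/(6·30.23) = 48.59/181.38 = 0.2679

Final: 0.2679


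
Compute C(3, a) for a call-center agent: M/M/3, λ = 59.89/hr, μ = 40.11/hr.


a = λ/μ = 1.4931; ρ = a/3 = 0.4977
P₀ = 0.212203 (from M/M/c formula)
C(c,a) = [a^c/(c!(1−ρ))]·P₀ = [3.32893/(6·0.5023)]·0.212203
= 1.10460·0.212203 = 0.234398

Final: 0.234398


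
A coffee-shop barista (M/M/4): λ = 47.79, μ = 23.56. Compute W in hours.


a = 2.0284; ρ = 0.5071; P₀ = 0.126456
Lq = P₀·a^c·ρ/(c!(1−ρ)²) = 0.18620
Wq = Lq/λ = 0.18620/47.79 = 0.003896 hr
W = Wq + 1/μ = 0.003896 + 0.04244 = 0.04634 hr

Final: 0.04634 hr


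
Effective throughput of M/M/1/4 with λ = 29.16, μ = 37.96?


ρ = 0.7682; P_K = (1−ρ)ρ^4/(1−ρ^5) = 0.110202
λ_eff = λ(1 − P_K) = 29.16·(1 − 0.110202) = 29.16·0.889798 = 25.9465 /hr

Final: 25.9465 /hr


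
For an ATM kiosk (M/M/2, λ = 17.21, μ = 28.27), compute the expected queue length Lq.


a = λ/μ = 0.6088; ρ = a/2 = 0.3044
P₀ = 0.533288
Lq = P₀·a^c·ρ / (c!·(1−ρ)²) = 0.533288·0.37060·0.3044/(2·0.48388)
= 0.06216

Final: 0.06216


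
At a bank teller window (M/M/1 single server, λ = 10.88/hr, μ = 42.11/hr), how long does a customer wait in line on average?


ρ = 10.88/42.11 = 0.2584
Wq = ρ/(μ−λ) = 0.2584/(42.11 − 10.88) = 0.2584/31.23 = 0.008273 hr

Final: 0.008273 hr


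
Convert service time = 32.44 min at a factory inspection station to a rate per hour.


μ = 1/(service time) in consistent units.
1 hour = 60 min, so μ = 60/32.44 = 1.8496 per hour

Final: 1.8496 /hr


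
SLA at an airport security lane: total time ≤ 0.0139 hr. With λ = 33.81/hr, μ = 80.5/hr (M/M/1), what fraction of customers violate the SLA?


W ~ Exponential(μ−λ) for M/M/1.
μ − λ = 80.5 − 33.81 = 46.6900
P(W > t) = e^{−(μ−λ)t} = e^{−0.6490} = 0.522573

Final: 0.522573


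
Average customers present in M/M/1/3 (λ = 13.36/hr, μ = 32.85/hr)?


ρ = 13.36/32.85 = 0.4067
L = ρ[1 − (K+1)ρ^K + Kρ^(K+1)] / [(1−ρ)(1−ρ^(K+1))]
Numerator: 0.4067·(1 − 4·0.067269 + 3·0.027358) = 0.330644
Denominator: (0.5933)·(0.972642) = 0.577071
L = 0.330644/0.577071 = 0.5730

Final: 0.5730


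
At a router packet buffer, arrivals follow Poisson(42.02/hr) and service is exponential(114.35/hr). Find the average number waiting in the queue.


ρ = 42.02/114.35 = 0.3675
Lq = ρ²/(1−ρ) = 0.1350/0.6325 = 0.2135

Final: 0.2135


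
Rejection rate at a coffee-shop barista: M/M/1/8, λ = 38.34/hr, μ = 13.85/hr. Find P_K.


ρ = λ/μ = 38.34/13.85 = 2.7682
P_K = (1−ρ)ρ^K/(1−ρ^(K+1)) = (-1.7682·3448.408295)/(1 − 9545.990905)
= -6097.582610/-9544.990905 = 0.638825

Final: 0.638825


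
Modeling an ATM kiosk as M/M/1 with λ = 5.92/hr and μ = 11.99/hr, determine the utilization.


ρ = λ/μ = 5.92/11.99 = 0.4937

Final: 0.4937


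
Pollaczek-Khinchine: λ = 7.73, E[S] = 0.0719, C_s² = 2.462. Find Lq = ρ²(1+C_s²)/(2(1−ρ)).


ρ = λ·E[S] = 7.73·0.0719 = 0.5558
Lq = ρ²(1+C_s²)/(2(1−ρ)) = 0.3089·(1+2.462)/(2·0.4442)
= 0.3089·3.4620/0.8884 = 1.20371

Final: 1.20371


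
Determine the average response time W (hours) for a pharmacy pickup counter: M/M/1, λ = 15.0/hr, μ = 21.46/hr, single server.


W = 1/(μ−λ) = 1/(21.46 − 15.0) = 1/6.46 = 0.1548 hr

Final: 0.1548 hr


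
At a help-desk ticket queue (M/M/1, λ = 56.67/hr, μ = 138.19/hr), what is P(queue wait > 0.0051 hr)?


ρ = 56.67/138.19 = 0.4101
P(Wq > t) = ρ·e^{−(μ−λ)t} = 0.4101·e^{−0.4158}
= 0.4101·0.659844 = 0.270594

Final: 0.270594


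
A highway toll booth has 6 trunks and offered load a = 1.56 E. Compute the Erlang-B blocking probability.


B(c,a) = (a^c/c!) / Σ_{k=0}^{c} a^k/k!
a^6/6! = 0.020018
Σ terms (k=0..6): 1.00000 + 1.56000 + 1.21680 + 0.63274 + 0.24677 + 0.07699 + 0.02002 = 4.753312
B = 0.020018/4.753312 = 0.004211

Final: 0.004211


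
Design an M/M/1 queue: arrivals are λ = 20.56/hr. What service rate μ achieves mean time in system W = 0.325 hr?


W = 1/(μ−λ) ⇒ μ − λ = 1/W = 1/0.325 = 3.0769
μ = λ + 1/W = 20.56 + 3.0769 = 23.6369 per hr

Final: 23.6369 /hr


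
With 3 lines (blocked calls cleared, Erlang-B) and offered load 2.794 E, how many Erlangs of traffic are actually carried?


B(3,2.794) = 0.320779 (Erlang-B)
Carried load = a(1 − B) = 2.794·(1 − 0.320779) = 2.794·0.679221 = 1.8977 E

Final: 1.8977 Erlangs


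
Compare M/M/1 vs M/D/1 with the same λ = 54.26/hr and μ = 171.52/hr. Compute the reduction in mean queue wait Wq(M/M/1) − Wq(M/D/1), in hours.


ρ = 54.26/171.52 = 0.3163
Wq(M/M/1) = ρ/(μ−λ) = 0.3163/117.26 = 0.002698 hr
Wq(M/D/1) = ρ/(2(μ−λ)) = 0.001349 hr
Savings = 0.002698 − 0.001349 = 0.001349 hr

Final: 0.001349 hr


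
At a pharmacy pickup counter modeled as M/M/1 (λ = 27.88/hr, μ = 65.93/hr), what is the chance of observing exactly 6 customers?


ρ = 27.88/65.93 = 0.4229
P_n = (1−ρ)·ρ^n = (1 − 0.4229)·0.4229^6 = 0.5771·0.005718 = 0.003300

Final: 0.003300


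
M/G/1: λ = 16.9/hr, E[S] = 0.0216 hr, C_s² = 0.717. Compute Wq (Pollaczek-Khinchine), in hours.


ρ = λ·E[S] = 16.9·0.0216 = 0.3650
E[S²] = E[S]²(1+C_s²) = 0.0216²·(1+0.717) = 0.0008011
Wq = λ·E[S²]/(2(1−ρ)) = 16.9·0.0008011/(2·0.6350) = 0.01066 hr

Final: 0.01066 hr


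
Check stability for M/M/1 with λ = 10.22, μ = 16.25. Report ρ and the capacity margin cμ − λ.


Total capacity cμ = 1·16.25 = 16.25/hr
ρ = λ/(cμ) = 10.22/16.25 = 0.6289
Stable ⇔ ρ < 1: YES
Spare capacity = cμ − λ = 16.25 − 10.22 = 6.03/hr

Final: ρ = 0.6289; stable; margin = 6.03/hr


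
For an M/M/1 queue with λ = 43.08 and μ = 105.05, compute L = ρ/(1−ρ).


ρ = λ/μ = 43.08/105.05 = 0.4101
L = ρ/(1−ρ) = 0.4101/(1 − 0.4101) = 0.4101/0.5899 = 0.6952

Final: 0.6952


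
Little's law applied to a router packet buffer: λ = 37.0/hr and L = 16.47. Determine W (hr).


W = L/λ = 16.47/37.0 = 0.4451 hr

Final: 0.4451 hr


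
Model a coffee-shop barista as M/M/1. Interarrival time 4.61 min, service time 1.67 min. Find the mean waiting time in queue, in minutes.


λ = 60/4.61 = 13.0152 /hr
μ = 60/1.67 = 35.9281 /hr
ρ = λ/μ = 13.0152/35.9281 = 0.3623
Wq = ρ/(μ−λ) = 0.3623/(35.9281−13.0152) = 0.01581 hr
In minutes: 0.01581·60 = 0.9486 min

Final: 0.9486 min


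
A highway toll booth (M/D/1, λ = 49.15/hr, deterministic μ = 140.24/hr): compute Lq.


ρ = 49.15/140.24 = 0.3505
M/D/1: Lq = ρ²/(2(1−ρ)) = 0.1228/(2·0.6495) = 0.09455

Final: 0.09455


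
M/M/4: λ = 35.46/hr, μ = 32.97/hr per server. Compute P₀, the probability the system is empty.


a = λ/μ = 35.46/32.97 = 1.0755; ρ = a/c = 0.2689
Σ_{k=0}^{3} a^k/k! (terms k=0..3) = 1.00000 + 1.07552 + 0.57838 + 0.20735 = 2.86125
Tail: a^4/(4!(1−ρ)) = 1.33807/(24·0.7311) = 0.07626
P₀ = 1/(2.86125 + 0.07626) = 1/2.93751 = 0.340425

Final: 0.340425


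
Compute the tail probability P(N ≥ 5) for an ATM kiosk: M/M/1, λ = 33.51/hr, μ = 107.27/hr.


ρ = 33.51/107.27 = 0.3124
P(N ≥ n) = ρ^n = 0.3124^5 = 0.002975

Final: 0.002975


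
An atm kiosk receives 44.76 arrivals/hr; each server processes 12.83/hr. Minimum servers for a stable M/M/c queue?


Stability requires cμ > λ ⇔ c > λ/μ.
λ/μ = 44.76/12.83 = 3.4887
Minimum integer c = ⌊3.4887⌋ + 1 = 4
Check: 4·12.83 = 51.32 > 44.76, while 3·12.83 = 38.49 ≤ 44.76

Final: 4 servers


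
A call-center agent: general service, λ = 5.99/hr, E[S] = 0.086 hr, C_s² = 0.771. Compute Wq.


ρ = λ·E[S] = 5.99·0.086 = 0.5151
E[S²] = E[S]²(1+C_s²) = 0.086²·(1+0.771) = 0.013098
Wq = λ·E[S²]/(2(1−ρ)) = 5.99·0.013098/(2·0.4849) = 0.08091 hr

Final: 0.08091 hr


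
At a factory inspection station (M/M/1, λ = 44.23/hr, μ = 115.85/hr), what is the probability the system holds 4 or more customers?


ρ = 44.23/115.85 = 0.3818
P(N ≥ n) = ρ^n = 0.3818^4 = 0.021246

Final: 0.021246


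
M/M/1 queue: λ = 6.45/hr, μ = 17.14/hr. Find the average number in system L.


ρ = λ/μ = 6.45/17.14 = 0.3763
L = ρ/(1−ρ) = 0.3763/(1 − 0.3763) = 0.3763/0.6237 = 0.6034

Final: 0.6034


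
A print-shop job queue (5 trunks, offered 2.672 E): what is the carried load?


B(5,2.672) = 0.082968 (Erlang-B)
Carried load = a(1 − B) = 2.672·(1 − 0.082968) = 2.672·0.917032 = 2.4503 E

Final: 2.4503 Erlangs


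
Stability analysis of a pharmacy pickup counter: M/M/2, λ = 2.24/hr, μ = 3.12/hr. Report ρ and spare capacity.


Total capacity cμ = 2·3.12 = 6.24/hr
ρ = λ/(cμ) = 2.24/6.24 = 0.3590
Stable ⇔ ρ < 1: YES
Spare capacity = cμ − λ = 6.24 − 2.24 = 4.00/hr

Final: ρ = 0.3590; stable; margin = 4.00/hr


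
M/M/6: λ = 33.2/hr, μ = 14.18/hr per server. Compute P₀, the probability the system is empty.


a = λ/μ = 33.2/14.18 = 2.3413; ρ = a/c = 0.3902
Σ_{k=0}^{5} a^k/k! (terms k=0..5) = 1.00000 + 2.34133 + 2.74090 + 2.13912 + 1.25209 + 0.58631 = 10.05975
Tail: a^6/(6!(1−ρ)) = 164.72940/(720·0.6098) = 0.37520
P₀ = 1/(10.05975 + 0.37520) = 1/10.43495 = 0.095832

Final: 0.095832


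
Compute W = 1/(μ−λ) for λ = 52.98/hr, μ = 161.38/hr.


W = 1/(μ−λ) = 1/(161.38 − 52.98) = 1/108.40 = 0.009225 hr

Final: 0.009225 hr


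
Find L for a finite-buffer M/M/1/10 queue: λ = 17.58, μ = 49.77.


ρ = 17.58/49.77 = 0.3532
L = ρ[1 − (K+1)ρ^K + Kρ^(K+1)] / [(1−ρ)(1−ρ^(K+1))]
Numerator: 0.3532·(1 − 11·0.00003024 + 10·0.00001068) = 0.353145
Denominator: (0.6468)·(0.999989) = 0.646768
L = 0.353145/0.646768 = 0.5460

Final: 0.5460


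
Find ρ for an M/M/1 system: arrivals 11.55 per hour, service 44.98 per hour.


ρ = λ/μ = 11.55/44.98 = 0.2568

Final: 0.2568


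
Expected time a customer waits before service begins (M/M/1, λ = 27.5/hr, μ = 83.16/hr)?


ρ = 27.5/83.16 = 0.3307
Wq = ρ/(μ−λ) = 0.3307/(83.16 − 27.5) = 0.3307/55.66 = 0.005941 hr

Final: 0.005941 hr


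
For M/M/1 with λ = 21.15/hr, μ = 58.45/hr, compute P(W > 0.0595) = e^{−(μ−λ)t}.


W ~ Exponential(μ−λ) for M/M/1.
μ − λ = 58.45 − 21.15 = 37.3000
P(W > t) = e^{−(μ−λ)t} = e^{−2.2193} = 0.108680

Final: 0.108680


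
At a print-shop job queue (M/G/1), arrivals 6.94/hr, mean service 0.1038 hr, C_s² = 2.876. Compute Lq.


ρ = λ·E[S] = 6.94·0.1038 = 0.7204
Lq = ρ²(1+C_s²)/(2(1−ρ)) = 0.5189·(1+2.876)/(2·0.2796)
= 0.5189·3.8760/0.5593 = 3.59656

Final: 3.59656


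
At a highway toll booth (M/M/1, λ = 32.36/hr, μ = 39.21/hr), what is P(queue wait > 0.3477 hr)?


ρ = 32.36/39.21 = 0.8253
P(Wq > t) = ρ·e^{−(μ−λ)t} = 0.8253·e^{−2.3817}
= 0.8253·0.092389 = 0.076249

Final: 0.076249


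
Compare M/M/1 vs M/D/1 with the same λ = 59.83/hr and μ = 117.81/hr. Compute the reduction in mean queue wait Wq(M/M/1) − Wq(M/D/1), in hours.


ρ = 59.83/117.81 = 0.5079
Wq(M/M/1) = ρ/(μ−λ) = 0.5079/57.98 = 0.008759 hr
Wq(M/D/1) = ρ/(2(μ−λ)) = 0.004380 hr
Savings = 0.008759 − 0.004380 = 0.004380 hr

Final: 0.004380 hr


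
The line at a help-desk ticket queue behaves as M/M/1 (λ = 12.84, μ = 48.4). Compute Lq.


ρ = 12.84/48.4 = 0.2653
Lq = ρ²/(1−ρ) = 0.07038/0.7347 = 0.09579

Final: 0.09579


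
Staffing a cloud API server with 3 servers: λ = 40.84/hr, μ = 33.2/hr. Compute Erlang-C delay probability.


a = λ/μ = 1.2301; ρ = a/3 = 0.4100
P₀ = 0.284691 (from M/M/c formula)
C(c,a) = [a^c/(c!(1−ρ))]·P₀ = [1.86141/(6·0.5900)]·0.284691
= 0.52586·0.284691 = 0.149707

Final: 0.149707


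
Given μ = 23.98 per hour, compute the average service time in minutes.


Mean service time = 1/μ = 1/23.98 hour = 0.04170 hour
In minutes: 0.04170 × 60 = 2.5021 min

Final: 2.5021 min


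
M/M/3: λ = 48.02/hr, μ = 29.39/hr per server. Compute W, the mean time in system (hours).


a = 1.6339; ρ = 0.5446; P₀ = 0.179691
Lq = P₀·a^c·ρ/(c!(1−ρ)²) = 0.34309
Wq = Lq/λ = 0.34309/48.02 = 0.007145 hr
W = Wq + 1/μ = 0.007145 + 0.03403 = 0.04117 hr

Final: 0.04117 hr


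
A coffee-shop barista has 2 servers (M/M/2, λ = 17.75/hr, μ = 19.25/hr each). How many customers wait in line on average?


a = λ/μ = 0.9221; ρ = a/2 = 0.4610
P₀ = 0.368889
Lq = P₀·a^c·ρ / (c!·(1−ρ)²) = 0.368889·0.85023·0.4610/(2·0.29048)
= 0.24890

Final: 0.24890


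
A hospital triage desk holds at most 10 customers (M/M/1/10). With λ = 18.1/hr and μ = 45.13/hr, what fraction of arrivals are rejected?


ρ = λ/μ = 18.1/45.13 = 0.4011
P_K = (1−ρ)ρ^K/(1−ρ^(K+1)) = (0.5989·0.0001077)/(1 − 0.00004319)
= 0.00006449/0.999957 = 0.00006450

Final: 0.00006450


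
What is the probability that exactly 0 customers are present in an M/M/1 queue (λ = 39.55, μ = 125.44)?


ρ = 39.55/125.44 = 0.3153
P_n = (1−ρ)·ρ^n = (1 − 0.3153)·0.3153^0 = 0.6847·1.000000 = 0.684710

Final: 0.684710


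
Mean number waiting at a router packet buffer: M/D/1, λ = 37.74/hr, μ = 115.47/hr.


ρ = 37.74/115.47 = 0.3268
M/D/1: Lq = ρ²/(2(1−ρ)) = 0.1068/(2·0.6732) = 0.07934

Final: 0.07934


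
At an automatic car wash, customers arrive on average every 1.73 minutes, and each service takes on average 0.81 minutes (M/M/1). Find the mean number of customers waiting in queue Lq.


λ = 60/1.73 = 34.6821 /hr
μ = 60/0.81 = 74.0741 /hr
ρ = λ/μ = 34.6821/74.0741 = 0.4682
Lq = ρ²/(1−ρ) = 0.2192/0.5318 = 0.4122

Final: 0.4122


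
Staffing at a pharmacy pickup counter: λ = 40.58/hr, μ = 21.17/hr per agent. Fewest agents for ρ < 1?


Stability requires cμ > λ ⇔ c > λ/μ.
λ/μ = 40.58/21.17 = 1.9169
Minimum integer c = ⌊1.9169⌋ + 1 = 2
Check: 2·21.17 = 42.34 > 40.58, while 1·21.17 = 21.17 ≤ 40.58

Final: 2 servers


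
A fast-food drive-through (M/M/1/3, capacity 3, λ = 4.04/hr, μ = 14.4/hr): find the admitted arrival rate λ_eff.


ρ = 0.2806; P_K = (1−ρ)ρ^3/(1−ρ^4) = 0.015986
λ_eff = λ(1 − P_K) = 4.04·(1 − 0.015986) = 4.04·0.984014 = 3.9754 /hr

Final: 3.9754 /hr


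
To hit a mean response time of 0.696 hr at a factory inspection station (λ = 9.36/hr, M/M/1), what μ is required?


W = 1/(μ−λ) ⇒ μ − λ = 1/W = 1/0.696 = 1.4368
μ = λ + 1/W = 9.36 + 1.4368 = 10.7968 per hr

Final: 10.7968 /hr


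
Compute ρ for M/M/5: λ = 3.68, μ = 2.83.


ρ = λ/(cμ) = 3.68/(5·2.83) = 3.68/14.15 = 0.2601

Final: 0.2601


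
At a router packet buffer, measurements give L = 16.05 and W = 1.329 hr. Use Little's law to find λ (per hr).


λ = L/W = 16.05/1.329 = 12.0767 /hr

Final: 12.0767 /hr


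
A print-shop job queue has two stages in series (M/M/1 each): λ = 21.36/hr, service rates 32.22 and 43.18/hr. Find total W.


Each node sees arrival rate λ = 21.36/hr (tandem ⇒ throughput preserved).
W₁ = 1/(μ₁−λ) = 1/(32.22−21.36) = 0.09208 hr
W₂ = 1/(μ₂−λ) = 1/(43.18−21.36) = 0.04583 hr
W_total = W₁ + W₂ = 0.09208 + 0.04583 = 0.13791 hr

Final: 0.13791 hr


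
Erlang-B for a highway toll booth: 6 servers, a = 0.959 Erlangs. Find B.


B(c,a) = (a^c/c!) / Σ_{k=0}^{c} a^k/k!
a^6/6! = 0.001080
Σ terms (k=0..6): 1.00000 + 0.95900 + 0.45984 + 0.14700 + 0.03524 + 0.006759 + 0.001080 = 2.608918
B = 0.001080/2.608918 = 0.0004141

Final: 0.0004141


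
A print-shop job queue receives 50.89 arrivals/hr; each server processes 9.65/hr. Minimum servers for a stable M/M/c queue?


Stability requires cμ > λ ⇔ c > λ/μ.
λ/μ = 50.89/9.65 = 5.2736
Minimum integer c = ⌊5.2736⌋ + 1 = 6
Check: 6·9.65 = 57.90 > 50.89, while 5·9.65 = 48.25 ≤ 50.89

Final: 6 servers


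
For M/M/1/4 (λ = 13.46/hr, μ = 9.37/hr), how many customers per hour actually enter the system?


ρ = 1.4365; P_K = (1−ρ)ρ^4/(1−ρ^5) = 0.363248
λ_eff = λ(1 − P_K) = 13.46·(1 − 0.363248) = 13.46·0.636752 = 8.5707 /hr

Final: 8.5707 /hr


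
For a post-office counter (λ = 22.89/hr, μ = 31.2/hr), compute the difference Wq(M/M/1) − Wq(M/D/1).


ρ = 22.89/31.2 = 0.7337
Wq(M/M/1) = ρ/(μ−λ) = 0.7337/8.31 = 0.08829 hr
Wq(M/D/1) = ρ/(2(μ−λ)) = 0.04414 hr
Savings = 0.08829 − 0.04414 = 0.04414 hr

Final: 0.04414 hr


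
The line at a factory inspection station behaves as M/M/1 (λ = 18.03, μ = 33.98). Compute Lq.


ρ = 18.03/33.98 = 0.5306
Lq = ρ²/(1−ρ) = 0.2815/0.4694 = 0.5998

Final: 0.5998


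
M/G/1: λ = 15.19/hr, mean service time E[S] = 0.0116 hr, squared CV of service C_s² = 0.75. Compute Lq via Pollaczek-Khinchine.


ρ = λ·E[S] = 15.19·0.0116 = 0.1762
Lq = ρ²(1+C_s²)/(2(1−ρ)) = 0.03105·(1+0.75)/(2·0.8238)
= 0.03105·1.7500/1.6476 = 0.03298

Final: 0.03298


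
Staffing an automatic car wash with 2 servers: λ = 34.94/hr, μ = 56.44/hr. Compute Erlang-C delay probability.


a = λ/μ = 0.6191; ρ = a/2 = 0.3095
P₀ = 0.527263 (from M/M/c formula)
C(c,a) = [a^c/(c!(1−ρ))]·P₀ = [0.38324/(2·0.6905)]·0.527263
= 0.27752·0.527263 = 0.146327

Final: 0.146327


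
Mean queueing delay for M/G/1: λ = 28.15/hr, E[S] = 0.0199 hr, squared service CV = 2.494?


ρ = λ·E[S] = 28.15·0.0199 = 0.5602
E[S²] = E[S]²(1+C_s²) = 0.0199²·(1+2.494) = 0.001384
Wq = λ·E[S²]/(2(1−ρ)) = 28.15·0.001384/(2·0.4398) = 0.04428 hr

Final: 0.04428 hr


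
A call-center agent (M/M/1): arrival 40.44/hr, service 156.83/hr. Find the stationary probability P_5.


ρ = 40.44/156.83 = 0.2579
P_n = (1−ρ)·ρ^n = (1 − 0.2579)·0.2579^5 = 0.7421·0.001140 = 0.0008461

Final: 0.0008461


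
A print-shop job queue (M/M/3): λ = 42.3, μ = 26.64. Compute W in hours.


a = 1.5878; ρ = 0.5293; P₀ = 0.189901
Lq = P₀·a^c·ρ/(c!(1−ρ)²) = 0.30266
Wq = Lq/λ = 0.30266/42.3 = 0.007155 hr
W = Wq + 1/μ = 0.007155 + 0.03754 = 0.04469 hr

Final: 0.04469 hr


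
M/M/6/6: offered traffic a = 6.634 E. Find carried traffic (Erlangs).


B(6,6.634) = 0.307933 (Erlang-B)
Carried load = a(1 − B) = 6.634·(1 − 0.307933) = 6.634·0.692067 = 4.5912 E

Final: 4.5912 Erlangs


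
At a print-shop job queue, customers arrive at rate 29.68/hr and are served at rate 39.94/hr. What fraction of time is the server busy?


ρ = λ/μ = 29.68/39.94 = 0.7431

Final: 0.7431


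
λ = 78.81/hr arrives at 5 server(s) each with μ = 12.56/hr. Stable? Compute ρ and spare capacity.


Total capacity cμ = 5·12.56 = 62.80/hr
ρ = λ/(cμ) = 78.81/62.80 = 1.2549
Stable ⇔ ρ < 1: NO
Spare capacity = cμ − λ = 62.80 − 78.81 = -16.01/hr

Final: ρ = 1.2549; unstable; margin = -16.01/hr


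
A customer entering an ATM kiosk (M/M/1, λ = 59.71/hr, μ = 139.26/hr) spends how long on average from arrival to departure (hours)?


W = 1/(μ−λ) = 1/(139.26 − 59.71) = 1/79.55 = 0.01257 hr

Final: 0.01257 hr


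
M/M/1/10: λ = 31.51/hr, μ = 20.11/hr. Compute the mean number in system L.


ρ = 31.51/20.11 = 1.5669
L = ρ[1 − (K+1)ρ^K + Kρ^(K+1)] / [(1−ρ)(1−ρ^(K+1))]
Numerator: 1.5669·(1 − 11·89.199686 + 10·139.765396) = 654.106564
Denominator: (-0.5669)·(-138.765396) = 78.663626
L = 654.106564/78.663626 = 8.3152

Final: 8.3152


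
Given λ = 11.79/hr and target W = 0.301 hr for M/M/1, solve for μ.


W = 1/(μ−λ) ⇒ μ − λ = 1/W = 1/0.301 = 3.3223
μ = λ + 1/W = 11.79 + 3.3223 = 15.1123 per hr

Final: 15.1123 /hr


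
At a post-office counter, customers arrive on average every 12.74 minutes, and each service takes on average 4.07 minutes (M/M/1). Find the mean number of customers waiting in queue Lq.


λ = 60/12.74 = 4.7096 /hr
μ = 60/4.07 = 14.7420 /hr
ρ = λ/μ = 4.7096/14.7420 = 0.3195
Lq = ρ²/(1−ρ) = 0.1021/0.6805 = 0.1500

Final: 0.1500


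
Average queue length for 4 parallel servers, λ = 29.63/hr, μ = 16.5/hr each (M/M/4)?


a = λ/μ = 1.7958; ρ = a/4 = 0.4489
P₀ = 0.162349
Lq = P₀·a^c·ρ / (c!·(1−ρ)²) = 0.162349·10.39898·0.4489/(24·0.30367)
= 0.10400

Final: 0.10400


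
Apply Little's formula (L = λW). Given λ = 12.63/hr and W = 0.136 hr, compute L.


L = λW = 12.63·0.136 = 1.7177

Final: 1.7177


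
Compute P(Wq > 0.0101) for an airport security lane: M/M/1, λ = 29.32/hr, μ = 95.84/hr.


ρ = 29.32/95.84 = 0.3059
P(Wq > t) = ρ·e^{−(μ−λ)t} = 0.3059·e^{−0.6719}
= 0.3059·0.510762 = 0.156256

Final: 0.156256


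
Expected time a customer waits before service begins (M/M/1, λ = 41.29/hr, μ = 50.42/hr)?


ρ = 41.29/50.42 = 0.8189
Wq = ρ/(μ−λ) = 0.8189/(50.42 − 41.29) = 0.8189/9.13 = 0.08970 hr

Final: 0.08970 hr


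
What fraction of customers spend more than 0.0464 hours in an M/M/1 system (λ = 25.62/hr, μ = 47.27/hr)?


W ~ Exponential(μ−λ) for M/M/1.
μ − λ = 47.27 − 25.62 = 21.6500
P(W > t) = e^{−(μ−λ)t} = e^{−1.0046} = 0.366206

Final: 0.366206


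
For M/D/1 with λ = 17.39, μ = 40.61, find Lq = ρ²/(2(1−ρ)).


ρ = 17.39/40.61 = 0.4282
M/D/1: Lq = ρ²/(2(1−ρ)) = 0.1834/(2·0.5718) = 0.16035

Final: 0.16035


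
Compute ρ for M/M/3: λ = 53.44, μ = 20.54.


ρ = λ/(cμ) = 53.44/(3·20.54) = 53.44/61.62 = 0.8673

Final: 0.8673


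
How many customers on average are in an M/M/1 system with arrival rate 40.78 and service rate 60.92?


ρ = λ/μ = 40.78/60.92 = 0.6694
L = ρ/(1−ρ) = 0.6694/(1 − 0.6694) = 0.6694/0.3306 = 2.0248

Final: 2.0248


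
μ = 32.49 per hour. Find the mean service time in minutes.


Mean service time = 1/μ = 1/32.49 hour = 0.03078 hour
In minutes: 0.03078 × 60 = 1.8467 min

Final: 1.8467 min


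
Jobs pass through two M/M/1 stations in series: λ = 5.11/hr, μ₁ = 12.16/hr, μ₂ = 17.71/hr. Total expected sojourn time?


Each node sees arrival rate λ = 5.11/hr (tandem ⇒ throughput preserved).
W₁ = 1/(μ₁−λ) = 1/(12.16−5.11) = 0.14184 hr
W₂ = 1/(μ₂−λ) = 1/(17.71−5.11) = 0.07937 hr
W_total = W₁ + W₂ = 0.14184 + 0.07937 = 0.22121 hr

Final: 0.22121 hr


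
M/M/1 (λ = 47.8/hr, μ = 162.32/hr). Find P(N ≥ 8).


ρ = 47.8/162.32 = 0.2945
P(N ≥ n) = ρ^n = 0.2945^8 = 0.00005655

Final: 0.00005655


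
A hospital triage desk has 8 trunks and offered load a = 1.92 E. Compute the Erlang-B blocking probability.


B(c,a) = (a^c/c!) / Σ_{k=0}^{c} a^k/k!
a^8/8! = 0.004580
Σ terms (k=0..8): 1.00000 + 1.92000 + 1.84320 + 1.17965 + 0.56623 + 0.21743 + 0.06958 + 0.01908 + 0.004580 = 6.819755
B = 0.004580/6.819755 = 0.0006716

Final: 0.0006716


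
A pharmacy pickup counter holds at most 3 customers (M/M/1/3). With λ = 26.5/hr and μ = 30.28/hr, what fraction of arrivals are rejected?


ρ = λ/μ = 26.5/30.28 = 0.8752
P_K = (1−ρ)ρ^K/(1−ρ^(K+1)) = (0.1248·0.670301)/(1 − 0.586624)
= 0.083677/0.413376 = 0.202424

Final: 0.202424


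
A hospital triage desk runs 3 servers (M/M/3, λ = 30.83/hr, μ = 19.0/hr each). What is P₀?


a = λ/μ = 30.83/19.0 = 1.6226; ρ = a/c = 0.5409
Σ_{k=0}^{2} a^k/k! (terms k=0..2) = 1.00000 + 1.62263 + 1.31647 = 3.93910
Tail: a^3/(3!(1−ρ)) = 4.27228/(6·0.4591) = 1.55089
P₀ = 1/(3.93910 + 1.55089) = 1/5.48998 = 0.182150

Final: 0.182150


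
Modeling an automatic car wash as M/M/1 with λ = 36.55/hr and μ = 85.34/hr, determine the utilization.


ρ = λ/μ = 36.55/85.34 = 0.4283

Final: 0.4283


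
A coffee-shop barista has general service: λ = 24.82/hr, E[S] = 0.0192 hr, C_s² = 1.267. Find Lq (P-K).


ρ = λ·E[S] = 24.82·0.0192 = 0.4765
Lq = ρ²(1+C_s²)/(2(1−ρ)) = 0.2271·(1+1.267)/(2·0.5235)
= 0.2271·2.2670/1.0469 = 0.49175

Final: 0.49175


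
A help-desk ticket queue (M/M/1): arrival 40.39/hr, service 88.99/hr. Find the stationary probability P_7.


ρ = 40.39/88.99 = 0.4539
P_n = (1−ρ)·ρ^n = (1 − 0.4539)·0.4539^7 = 0.5461·0.003968 = 0.002167

Final: 0.002167


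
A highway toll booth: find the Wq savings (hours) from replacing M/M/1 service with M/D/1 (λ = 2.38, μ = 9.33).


ρ = 2.38/9.33 = 0.2551
Wq(M/M/1) = ρ/(μ−λ) = 0.2551/6.95 = 0.03670 hr
Wq(M/D/1) = ρ/(2(μ−λ)) = 0.01835 hr
Savings = 0.03670 − 0.01835 = 0.01835 hr

Final: 0.01835 hr


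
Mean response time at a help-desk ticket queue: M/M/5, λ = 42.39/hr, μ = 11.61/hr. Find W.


a = 3.6512; ρ = 0.7302; P₀ = 0.021332
Lq = P₀·a^c·ρ/(c!(1−ρ)²) = 1.15742
Wq = Lq/λ = 1.15742/42.39 = 0.02730 hr
W = Wq + 1/μ = 0.02730 + 0.08613 = 0.11344 hr

Final: 0.11344 hr


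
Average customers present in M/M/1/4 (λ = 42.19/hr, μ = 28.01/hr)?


ρ = 42.19/28.01 = 1.5062
L = ρ[1 − (K+1)ρ^K + Kρ^(K+1)] / [(1−ρ)(1−ρ^(K+1))]
Numerator: 1.5062·(1 − 5·5.147373 + 4·7.753220) = 9.453229
Denominator: (-0.5062)·(-6.753220) = 3.418802
L = 9.453229/3.418802 = 2.7651

Final: 2.7651


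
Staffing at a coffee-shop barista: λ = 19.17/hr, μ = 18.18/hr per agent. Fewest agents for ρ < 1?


Stability requires cμ > λ ⇔ c > λ/μ.
λ/μ = 19.17/18.18 = 1.0545
Minimum integer c = ⌊1.0545⌋ + 1 = 2
Check: 2·18.18 = 36.36 > 19.17, while 1·18.18 = 18.18 ≤ 19.17

Final: 2 servers


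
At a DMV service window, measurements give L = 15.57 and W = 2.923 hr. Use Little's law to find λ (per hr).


λ = L/W = 15.57/2.923 = 5.3267 /hr

Final: 5.3267 /hr


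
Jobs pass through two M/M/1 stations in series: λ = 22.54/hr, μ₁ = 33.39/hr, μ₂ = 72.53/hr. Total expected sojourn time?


Each node sees arrival rate λ = 22.54/hr (tandem ⇒ throughput preserved).
W₁ = 1/(μ₁−λ) = 1/(33.39−22.54) = 0.09217 hr
W₂ = 1/(μ₂−λ) = 1/(72.53−22.54) = 0.02000 hr
W_total = W₁ + W₂ = 0.09217 + 0.02000 = 0.11217 hr

Final: 0.11217 hr


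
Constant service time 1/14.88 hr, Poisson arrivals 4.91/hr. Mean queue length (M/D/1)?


ρ = 4.91/14.88 = 0.3300
M/D/1: Lq = ρ²/(2(1−ρ)) = 0.1089/(2·0.6700) = 0.08125

Final: 0.08125


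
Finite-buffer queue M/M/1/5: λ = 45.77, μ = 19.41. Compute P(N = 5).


ρ = λ/μ = 45.77/19.41 = 2.3581
P_K = (1−ρ)ρ^K/(1−ρ^(K+1)) = (-1.3581·72.908285)/(1 − 171.922320)
= -99.014034/-170.922320 = 0.579293

Final: 0.579293


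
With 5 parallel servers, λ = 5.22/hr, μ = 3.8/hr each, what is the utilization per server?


ρ = λ/(cμ) = 5.22/(5·3.8) = 5.22/19.00 = 0.2747

Final: 0.2747


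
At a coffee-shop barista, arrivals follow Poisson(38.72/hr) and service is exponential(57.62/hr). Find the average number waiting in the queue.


ρ = 38.72/57.62 = 0.6720
Lq = ρ²/(1−ρ) = 0.4516/0.3280 = 1.3767

Final: 1.3767


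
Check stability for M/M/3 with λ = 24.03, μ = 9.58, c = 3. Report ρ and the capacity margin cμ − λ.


Total capacity cμ = 3·9.58 = 28.74/hr
ρ = λ/(cμ) = 24.03/28.74 = 0.8361
Stable ⇔ ρ < 1: YES
Spare capacity = cμ − λ = 28.74 − 24.03 = 4.71/hr

Final: ρ = 0.8361; stable; margin = 4.71/hr


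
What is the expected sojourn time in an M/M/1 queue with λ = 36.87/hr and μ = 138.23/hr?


W = 1/(μ−λ) = 1/(138.23 − 36.87) = 1/101.36 = 0.009866 hr

Final: 0.009866 hr


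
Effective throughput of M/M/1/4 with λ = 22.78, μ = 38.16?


ρ = 0.5970; P_K = (1−ρ)ρ^4/(1−ρ^5) = 0.055382
λ_eff = λ(1 − P_K) = 22.78·(1 − 0.055382) = 22.78·0.944618 = 21.5184 /hr

Final: 21.5184 /hr


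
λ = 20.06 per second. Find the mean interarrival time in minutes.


Mean interarrival time = 1/λ = 1/20.06 second = 0.04985 second
In minutes: 0.04985 × 0.0166667 = 0.0008308 min

Final: 0.0008308 min


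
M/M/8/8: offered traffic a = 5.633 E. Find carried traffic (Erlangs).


B(8,5.633) = 0.101903 (Erlang-B)
Carried load = a(1 − B) = 5.633·(1 − 0.101903) = 5.633·0.898097 = 5.0590 E

Final: 5.0590 Erlangs


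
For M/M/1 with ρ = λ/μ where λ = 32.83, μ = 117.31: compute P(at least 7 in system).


ρ = 32.83/117.31 = 0.2799
P(N ≥ n) = ρ^n = 0.2799^7 = 0.0001344

Final: 0.0001344


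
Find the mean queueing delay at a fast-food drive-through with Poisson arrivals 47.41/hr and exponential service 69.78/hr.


ρ = 47.41/69.78 = 0.6794
Wq = ρ/(μ−λ) = 0.6794/(69.78 − 47.41) = 0.6794/22.37 = 0.03037 hr

Final: 0.03037 hr


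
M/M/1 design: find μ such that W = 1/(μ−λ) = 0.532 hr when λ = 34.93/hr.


W = 1/(μ−λ) ⇒ μ − λ = 1/W = 1/0.532 = 1.8797
μ = λ + 1/W = 34.93 + 1.8797 = 36.8097 per hr

Final: 36.8097 /hr


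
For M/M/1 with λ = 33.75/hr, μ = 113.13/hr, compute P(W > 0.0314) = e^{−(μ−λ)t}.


W ~ Exponential(μ−λ) for M/M/1.
μ − λ = 113.13 − 33.75 = 79.3800
P(W > t) = e^{−(μ−λ)t} = e^{−2.4925} = 0.082700

Final: 0.082700


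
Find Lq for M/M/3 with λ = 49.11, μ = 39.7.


a = λ/μ = 1.2370; ρ = a/3 = 0.4123
P₀ = 0.282565
Lq = P₀·a^c·ρ / (c!·(1−ρ)²) = 0.282565·1.89295·0.4123/(6·0.34534)
= 0.10644

Final: 0.10644


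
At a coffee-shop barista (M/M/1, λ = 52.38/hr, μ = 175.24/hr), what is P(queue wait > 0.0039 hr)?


ρ = 52.38/175.24 = 0.2989
P(Wq > t) = ρ·e^{−(μ−λ)t} = 0.2989·e^{−0.4792}
= 0.2989·0.619307 = 0.185114

Final: 0.185114


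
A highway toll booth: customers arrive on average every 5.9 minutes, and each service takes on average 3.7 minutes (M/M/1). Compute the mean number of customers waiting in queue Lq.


λ = 60/5.9 = 10.1695 /hr
μ = 60/3.7 = 16.2162 /hr
ρ = λ/μ = 10.1695/16.2162 = 0.6271
Lq = ρ²/(1−ρ) = 0.3933/0.3729 = 1.0547

Final: 1.0547


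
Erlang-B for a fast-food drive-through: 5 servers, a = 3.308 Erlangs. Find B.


B(c,a) = (a^c/c!) / Σ_{k=0}^{c} a^k/k!
a^5/5! = 3.301006
Σ terms (k=0..5): 1.00000 + 3.30800 + 5.47143 + 6.03317 + 4.98943 + 3.30101 = 24.103031
B = 3.301006/24.103031 = 0.136954

Final: 0.136954


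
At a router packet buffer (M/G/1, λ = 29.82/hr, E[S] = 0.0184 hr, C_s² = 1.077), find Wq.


ρ = λ·E[S] = 29.82·0.0184 = 0.5487
E[S²] = E[S]²(1+C_s²) = 0.0184²·(1+1.077) = 0.0007032
Wq = λ·E[S²]/(2(1−ρ)) = 29.82·0.0007032/(2·0.4513) = 0.02323 hr

Final: 0.02323 hr


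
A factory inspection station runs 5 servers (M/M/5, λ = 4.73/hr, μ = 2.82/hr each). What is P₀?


a = λ/μ = 4.73/2.82 = 1.6773; ρ = a/c = 0.3355
Σ_{k=0}^{4} a^k/k! (terms k=0..4) = 1.00000 + 1.67730 + 1.40668 + 0.78647 + 0.32979 = 5.20025
Tail: a^5/(5!(1−ρ)) = 13.27578/(120·0.6645) = 0.16648
P₀ = 1/(5.20025 + 0.16648) = 1/5.36672 = 0.186333

Final: 0.186333


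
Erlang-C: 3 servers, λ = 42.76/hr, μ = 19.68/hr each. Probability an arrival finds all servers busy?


a = λ/μ = 2.1728; ρ = a/3 = 0.7243
P₀ = 0.085229 (from M/M/c formula)
C(c,a) = [a^c/(c!(1−ρ))]·P₀ = [10.25741/(6·0.2757)]·0.085229
= 6.19981·0.085229 = 0.528407

Final: 0.528407


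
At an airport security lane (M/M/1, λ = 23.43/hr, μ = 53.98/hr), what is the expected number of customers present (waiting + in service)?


ρ = λ/μ = 23.43/53.98 = 0.4340
L = ρ/(1−ρ) = 0.4340/(1 − 0.4340) = 0.4340/0.5660 = 0.7669

Final: 0.7669


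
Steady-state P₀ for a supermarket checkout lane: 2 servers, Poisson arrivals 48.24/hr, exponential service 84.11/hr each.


a = λ/μ = 48.24/84.11 = 0.5735; ρ = a/c = 0.2868
Σ_{k=0}^{1} a^k/k! (terms k=0..1) = 1.00000 + 0.57353 = 1.57353
Tail: a^2/(2!(1−ρ)) = 0.32894/(2·0.7132) = 0.23060
P₀ = 1/(1.57353 + 0.23060) = 1/1.80413 = 0.554283

Final: 0.554283


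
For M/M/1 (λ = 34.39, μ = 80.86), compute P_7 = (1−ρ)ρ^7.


ρ = 34.39/80.86 = 0.4253
P_n = (1−ρ)·ρ^n = (1 − 0.4253)·0.4253^7 = 0.5747·0.002517 = 0.001447

Final: 0.001447


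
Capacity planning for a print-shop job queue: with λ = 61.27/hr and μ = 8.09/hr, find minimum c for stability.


Stability requires cμ > λ ⇔ c > λ/μ.
λ/μ = 61.27/8.09 = 7.5735
Minimum integer c = ⌊7.5735⌋ + 1 = 8
Check: 8·8.09 = 64.72 > 61.27, while 7·8.09 = 56.63 ≤ 61.27

Final: 8 servers


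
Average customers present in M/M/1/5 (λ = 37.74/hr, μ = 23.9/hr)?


ρ = 37.74/23.9 = 1.5791
L = ρ[1 − (K+1)ρ^K + Kρ^(K+1)] / [(1−ρ)(1−ρ^(K+1))]
Numerator: 1.5791·(1 − 6·9.817931 + 5·15.503294) = 30.963983
Denominator: (-0.5791)·(-14.503294) = 8.398560
L = 30.963983/8.398560 = 3.6868

Final: 3.6868


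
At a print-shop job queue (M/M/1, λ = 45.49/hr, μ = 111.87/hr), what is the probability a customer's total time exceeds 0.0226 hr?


W ~ Exponential(μ−λ) for M/M/1.
μ − λ = 111.87 − 45.49 = 66.3800
P(W > t) = e^{−(μ−λ)t} = e^{−1.5002} = 0.223088

Final: 0.223088


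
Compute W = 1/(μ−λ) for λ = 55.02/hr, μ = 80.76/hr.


W = 1/(μ−λ) = 1/(80.76 − 55.02) = 1/25.74 = 0.03885 hr

Final: 0.03885 hr


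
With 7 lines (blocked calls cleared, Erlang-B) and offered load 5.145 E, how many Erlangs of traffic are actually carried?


B(7,5.145) = 0.129678 (Erlang-B)
Carried load = a(1 − B) = 5.145·(1 − 0.129678) = 5.145·0.870322 = 4.4778 E

Final: 4.4778 Erlangs
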